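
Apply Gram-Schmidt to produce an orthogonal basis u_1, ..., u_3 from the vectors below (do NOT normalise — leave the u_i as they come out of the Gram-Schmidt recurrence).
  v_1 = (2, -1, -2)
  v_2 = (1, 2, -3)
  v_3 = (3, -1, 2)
Orthogonal basis:
  u_1 = (2, -1, -2)
  u_2 = (-1/3, 8/3, -5/3)
  u_3 = (21/10, 6/5, 3/2)

Apply the Gram-Schmidt recurrence
  u_1 = v_1
  u_i = v_i − Σ_{j<i} ((v_i · u_j) / (u_j · u_j)) · u_j.

Step by step this gives:
  u_1 = (2, -1, -2)
  u_2 = (-1/3, 8/3, -5/3)
  u_3 = (21/10, 6/5, 3/2)

Orthogonality check:
  u_2 · u_1 = 0 (should be 0)
  u_3 · u_1 = 0 (should be 0)
  u_3 · u_2 = 0 (should be 0)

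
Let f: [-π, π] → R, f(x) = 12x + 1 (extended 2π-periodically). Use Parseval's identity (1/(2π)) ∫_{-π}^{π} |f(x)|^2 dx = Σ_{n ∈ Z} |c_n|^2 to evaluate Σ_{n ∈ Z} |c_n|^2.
Σ |c_n|^2 = 48π^2 + 1

Expand and integrate term by term over [-π, π]:
  ∫ (12x)^2 dx = 144·(2π^3/3); ∫ 2·12·(1)·x dx = 0 (odd integrand); ∫ 1^2 dx = 1·2π.
So (1/(2π)) ∫_{-π}^{π} (12x + 1)^2 dx = 144π^2/3 + 1 = 48π^2 + 1.
Parseval ⇒ Σ |c_n|^2 = 48π^2 + 1.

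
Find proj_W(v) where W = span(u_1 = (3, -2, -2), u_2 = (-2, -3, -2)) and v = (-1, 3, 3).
proj_W(v) = (-41/39, 127/39, 8/3)

Set up U = [u_1 | ... | u_2] ∈ R^(3×2). The projector onto W = col(U) is P = U (U^T U)^(-1) U^T.
Compute U^T U =
  [17, 4]
  [4, 17],
and U^T v = (-15, -13).
Solve U^T U · c = U^T v for the coefficients: c = (-29/39, -23/39). The projection is proj_W(v) = U c.
Check: (v - proj_W(v)) · u_1 = 0  (should be 0).
Check: (v - proj_W(v)) · u_2 = 0  (should be 0).
Result: proj_W(v) = (-41/39, 127/39, 8/3).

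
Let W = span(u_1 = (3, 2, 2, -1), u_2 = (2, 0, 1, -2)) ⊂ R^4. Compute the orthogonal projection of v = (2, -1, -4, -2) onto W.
proj_W(v) = (5/31, -58/31, -12/31, -63/31)

Set up U = [u_1 | ... | u_2] ∈ R^(4×2). The projector onto W = col(U) is P = U (U^T U)^(-1) U^T.
Compute U^T U =
  [18, 10]
  [10, 9],
and U^T v = (-2, 4).
Solve U^T U · c = U^T v for the coefficients: c = (-29/31, 46/31). The projection is proj_W(v) = U c.
Check: (v - proj_W(v)) · u_1 = 0  (should be 0).
Check: (v - proj_W(v)) · u_2 = 0  (should be 0).
Result: proj_W(v) = (5/31, -58/31, -12/31, -63/31).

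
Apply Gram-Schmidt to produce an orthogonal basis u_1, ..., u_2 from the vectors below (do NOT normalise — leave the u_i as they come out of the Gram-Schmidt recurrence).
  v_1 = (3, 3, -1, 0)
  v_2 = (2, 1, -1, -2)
Orthogonal basis:
  u_1 = (3, 3, -1, 0)
  u_2 = (8/19, -11/19, -9/19, -2)

Apply the Gram-Schmidt recurrence
  u_1 = v_1
  u_i = v_i − Σ_{j<i} ((v_i · u_j) / (u_j · u_j)) · u_j.

Step by step this gives:
  u_1 = (3, 3, -1, 0)
  u_2 = (8/19, -11/19, -9/19, -2)

Orthogonality check:
  u_2 · u_1 = 0 (should be 0)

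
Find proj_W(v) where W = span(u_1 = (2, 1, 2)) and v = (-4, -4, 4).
proj_W(v) = (-8/9, -4/9, -8/9)

Set up U = [u_1 | ... | u_1] ∈ R^(3×1). The projector onto W = col(U) is P = U (U^T U)^(-1) U^T.
Compute U^T U =
  [9],
and U^T v = (-4).
Solve U^T U · c = U^T v for the coefficients: c = (-4/9). The projection is proj_W(v) = U c.
Check: (v - proj_W(v)) · u_1 = 0  (should be 0).
Result: proj_W(v) = (-8/9, -4/9, -8/9).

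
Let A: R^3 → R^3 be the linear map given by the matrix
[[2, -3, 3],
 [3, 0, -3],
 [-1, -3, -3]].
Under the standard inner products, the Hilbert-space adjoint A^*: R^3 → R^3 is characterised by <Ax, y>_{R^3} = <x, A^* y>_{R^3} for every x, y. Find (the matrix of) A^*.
A^* = A^T =
[[2, 3, -1],
 [-3, 0, -3],
 [3, -3, -3]]

For real matrices with standard dot products, the defining identity <Ax, y> = <x, A^* y> gives (Ax)^T y = x^T (A^*) y, i.e. x^T A^T y = x^T (A^*) y. Since this holds for all x, y, we must have A^* = A^T. Therefore
A^* =
[[2, 3, -1],
 [-3, 0, -3],
 [3, -3, -3]].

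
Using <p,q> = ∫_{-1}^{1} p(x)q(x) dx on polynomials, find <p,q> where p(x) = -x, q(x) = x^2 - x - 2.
<p,q> = 2/3

Expand the product: p(x)·q(x) = -x^3 + x^2 + 2*x.
∫_{-1}^{1} of each monomial x^k gives [2/(k+1) if k even, 0 if k odd]. Integrating term-by-term (or equivalently evaluating the antiderivative F(x) = -x^4/4 + x^3/3 + x^2 at the endpoints):
  F(1) − F(−1) = 13/12 − (5/12) = 2/3.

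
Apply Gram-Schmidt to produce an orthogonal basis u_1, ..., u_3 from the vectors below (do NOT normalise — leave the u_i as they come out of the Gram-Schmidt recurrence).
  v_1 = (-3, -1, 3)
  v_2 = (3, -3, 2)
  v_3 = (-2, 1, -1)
Orthogonal basis:
  u_1 = (-3, -1, 3)
  u_2 = (3, -3, 2)
  u_3 = (-7/38, -15/38, -6/19)

Apply the Gram-Schmidt recurrence
  u_1 = v_1
  u_i = v_i − Σ_{j<i} ((v_i · u_j) / (u_j · u_j)) · u_j.

Step by step this gives:
  u_1 = (-3, -1, 3)
  u_2 = (3, -3, 2)
  u_3 = (-7/38, -15/38, -6/19)

Orthogonality check:
  u_2 · u_1 = 0 (should be 0)
  u_3 · u_1 = 0 (should be 0)
  u_3 · u_2 = 0 (should be 0)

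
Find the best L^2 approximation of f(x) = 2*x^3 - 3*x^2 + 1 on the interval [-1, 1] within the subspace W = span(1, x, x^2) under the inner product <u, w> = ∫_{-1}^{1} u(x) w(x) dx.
g(x) = -3*x^2 + 6*x/5 + 1

The best approximation g ∈ W is the orthogonal projection of f onto W. Writing g = a_0 + a_1 x + a_2 x^2, the coefficients solve the normal equations G · a = b where
  G_{ij} = <φ_i, φ_j> and b_i = <f, φ_i>, with φ_0 = 1, φ_1 = x, φ_2 = x^2.
G =
  [2, 0, 2/3]
  [0, 2/3, 0]
  [2/3, 0, 2/5],
b = (0, 4/5, -8/15).
Solving gives a_0 = 1, a_1 = 6/5, a_2 = -3, so
  g(x) = -3*x^2 + 6*x/5 + 1.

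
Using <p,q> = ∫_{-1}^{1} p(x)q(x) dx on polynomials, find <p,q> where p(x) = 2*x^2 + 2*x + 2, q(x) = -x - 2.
<p,q> = -12

Expand the product: p(x)·q(x) = -2*x^3 - 6*x^2 - 6*x - 4.
∫_{-1}^{1} of each monomial x^k gives [2/(k+1) if k even, 0 if k odd]. Integrating term-by-term (or equivalently evaluating the antiderivative F(x) = -x^4/2 - 2*x^3 - 3*x^2 - 4*x at the endpoints):
  F(1) − F(−1) = -19/2 − (5/2) = -12.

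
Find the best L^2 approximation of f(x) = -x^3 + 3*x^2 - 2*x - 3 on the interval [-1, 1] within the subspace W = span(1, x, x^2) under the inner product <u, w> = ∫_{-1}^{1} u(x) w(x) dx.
g(x) = 3*x^2 - 13*x/5 - 3

The best approximation g ∈ W is the orthogonal projection of f onto W. Writing g = a_0 + a_1 x + a_2 x^2, the coefficients solve the normal equations G · a = b where
  G_{ij} = <φ_i, φ_j> and b_i = <f, φ_i>, with φ_0 = 1, φ_1 = x, φ_2 = x^2.
G =
  [2, 0, 2/3]
  [0, 2/3, 0]
  [2/3, 0, 2/5],
b = (-4, -26/15, -4/5).
Solving gives a_0 = -3, a_1 = -13/5, a_2 = 3, so
  g(x) = 3*x^2 - 13*x/5 - 3.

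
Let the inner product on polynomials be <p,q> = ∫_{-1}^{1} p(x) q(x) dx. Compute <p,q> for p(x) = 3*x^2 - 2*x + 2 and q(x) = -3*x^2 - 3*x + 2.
<p,q> = 42/5

Expand the product: p(x)·q(x) = -9*x^4 - 3*x^3 + 6*x^2 - 10*x + 4.
∫_{-1}^{1} of each monomial x^k gives [2/(k+1) if k even, 0 if k odd]. Integrating term-by-term (or equivalently evaluating the antiderivative F(x) = -9*x^5/5 - 3*x^4/4 + 2*x^3 - 5*x^2 + 4*x at the endpoints):
  F(1) − F(−1) = -31/20 − (-199/20) = 42/5.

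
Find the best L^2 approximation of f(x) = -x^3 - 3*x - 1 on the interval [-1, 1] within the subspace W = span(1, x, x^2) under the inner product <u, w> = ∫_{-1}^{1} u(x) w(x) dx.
g(x) = -18*x/5 - 1

The best approximation g ∈ W is the orthogonal projection of f onto W. Writing g = a_0 + a_1 x + a_2 x^2, the coefficients solve the normal equations G · a = b where
  G_{ij} = <φ_i, φ_j> and b_i = <f, φ_i>, with φ_0 = 1, φ_1 = x, φ_2 = x^2.
G =
  [2, 0, 2/3]
  [0, 2/3, 0]
  [2/3, 0, 2/5],
b = (-2, -12/5, -2/3).
Solving gives a_0 = -1, a_1 = -18/5, a_2 = 0, so
  g(x) = -18*x/5 - 1.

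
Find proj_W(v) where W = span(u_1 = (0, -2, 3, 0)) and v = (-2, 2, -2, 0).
proj_W(v) = (0, 20/13, -30/13, 0)

Set up U = [u_1 | ... | u_1] ∈ R^(4×1). The projector onto W = col(U) is P = U (U^T U)^(-1) U^T.
Compute U^T U =
  [13],
and U^T v = (-10).
Solve U^T U · c = U^T v for the coefficients: c = (-10/13). The projection is proj_W(v) = U c.
Check: (v - proj_W(v)) · u_1 = 0  (should be 0).
Result: proj_W(v) = (0, 20/13, -30/13, 0).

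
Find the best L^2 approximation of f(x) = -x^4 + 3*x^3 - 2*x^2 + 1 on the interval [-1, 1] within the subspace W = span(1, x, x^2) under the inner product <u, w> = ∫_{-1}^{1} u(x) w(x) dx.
g(x) = -20*x^2/7 + 9*x/5 + 38/35

The best approximation g ∈ W is the orthogonal projection of f onto W. Writing g = a_0 + a_1 x + a_2 x^2, the coefficients solve the normal equations G · a = b where
  G_{ij} = <φ_i, φ_j> and b_i = <f, φ_i>, with φ_0 = 1, φ_1 = x, φ_2 = x^2.
G =
  [2, 0, 2/3]
  [0, 2/3, 0]
  [2/3, 0, 2/5],
b = (4/15, 6/5, -44/105).
Solving gives a_0 = 38/35, a_1 = 9/5, a_2 = -20/7, so
  g(x) = -20*x^2/7 + 9*x/5 + 38/35.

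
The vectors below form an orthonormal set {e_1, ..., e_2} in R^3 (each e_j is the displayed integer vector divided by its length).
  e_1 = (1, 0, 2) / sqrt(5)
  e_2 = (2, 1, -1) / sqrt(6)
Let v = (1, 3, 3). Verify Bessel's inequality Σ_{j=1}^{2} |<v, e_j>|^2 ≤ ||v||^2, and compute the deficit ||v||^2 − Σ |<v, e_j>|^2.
Σ |<v, e_j>|^2 = 157/15; ||v||^2 = 19; deficit = 128/15

Write each e_j = u_j / sqrt(<u_j, u_j>) where u_j is the displayed integer vector. Then <v, e_j> = <v, u_j> / sqrt(<u_j, u_j>), so |<v, e_j>|^2 = <v, u_j>^2 / <u_j, u_j>.
Coefficients: <v, e_1> = 7/sqrt(5), <v, e_2> = 2/sqrt(6).
Square and sum: Σ |<v, e_j>|^2 = 157/15.
Compute ||v||^2 = v·v = 19.
Deficit = 19 − 157/15 = 128/15 ≥ 0, confirming Bessel's inequality. (The deficit equals ||v − Σ <v,e_j> e_j||^2, the squared distance from v to span{e_j}.)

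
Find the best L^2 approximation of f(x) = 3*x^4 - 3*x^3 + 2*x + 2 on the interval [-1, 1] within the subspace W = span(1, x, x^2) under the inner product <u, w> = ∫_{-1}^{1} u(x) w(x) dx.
g(x) = 18*x^2/7 + x/5 + 61/35

The best approximation g ∈ W is the orthogonal projection of f onto W. Writing g = a_0 + a_1 x + a_2 x^2, the coefficients solve the normal equations G · a = b where
  G_{ij} = <φ_i, φ_j> and b_i = <f, φ_i>, with φ_0 = 1, φ_1 = x, φ_2 = x^2.
G =
  [2, 0, 2/3]
  [0, 2/3, 0]
  [2/3, 0, 2/5],
b = (26/5, 2/15, 46/21).
Solving gives a_0 = 61/35, a_1 = 1/5, a_2 = 18/7, so
  g(x) = 18*x^2/7 + x/5 + 61/35.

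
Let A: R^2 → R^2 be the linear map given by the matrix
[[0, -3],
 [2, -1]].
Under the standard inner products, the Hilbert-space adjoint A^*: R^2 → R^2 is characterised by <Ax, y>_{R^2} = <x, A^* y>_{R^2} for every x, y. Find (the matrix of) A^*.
A^* = A^T =
[[0, 2],
 [-3, -1]]

For real matrices with standard dot products, the defining identity <Ax, y> = <x, A^* y> gives (Ax)^T y = x^T (A^*) y, i.e. x^T A^T y = x^T (A^*) y. Since this holds for all x, y, we must have A^* = A^T. Therefore
A^* =
[[0, 2],
 [-3, -1]].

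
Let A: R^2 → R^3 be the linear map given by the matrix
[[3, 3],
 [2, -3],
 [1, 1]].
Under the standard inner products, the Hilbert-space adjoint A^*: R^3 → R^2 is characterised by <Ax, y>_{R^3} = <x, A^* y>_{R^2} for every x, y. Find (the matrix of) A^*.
A^* = A^T =
[[3, 2, 1],
 [3, -3, 1]]

For real matrices with standard dot products, the defining identity <Ax, y> = <x, A^* y> gives (Ax)^T y = x^T (A^*) y, i.e. x^T A^T y = x^T (A^*) y. Since this holds for all x, y, we must have A^* = A^T. Therefore
A^* =
[[3, 2, 1],
 [3, -3, 1]].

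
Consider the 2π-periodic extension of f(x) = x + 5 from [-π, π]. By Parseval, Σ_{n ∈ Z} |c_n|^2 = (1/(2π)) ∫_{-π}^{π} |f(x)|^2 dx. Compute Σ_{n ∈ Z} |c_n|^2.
Σ |c_n|^2 = π^2/3 + 25

Expand and integrate term by term over [-π, π]:
  ∫ (x)^2 dx = 1·(2π^3/3); ∫ 2·1·(5)·x dx = 0 (odd integrand); ∫ 5^2 dx = 25·2π.
So (1/(2π)) ∫_{-π}^{π} (x + 5)^2 dx = 1π^2/3 + 25 = π^2/3 + 25.
Parseval ⇒ Σ |c_n|^2 = π^2/3 + 25.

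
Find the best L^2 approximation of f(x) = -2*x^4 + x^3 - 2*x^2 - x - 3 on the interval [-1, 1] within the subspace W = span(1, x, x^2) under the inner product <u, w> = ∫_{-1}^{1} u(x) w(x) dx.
g(x) = -26*x^2/7 - 2*x/5 - 99/35

The best approximation g ∈ W is the orthogonal projection of f onto W. Writing g = a_0 + a_1 x + a_2 x^2, the coefficients solve the normal equations G · a = b where
  G_{ij} = <φ_i, φ_j> and b_i = <f, φ_i>, with φ_0 = 1, φ_1 = x, φ_2 = x^2.
G =
  [2, 0, 2/3]
  [0, 2/3, 0]
  [2/3, 0, 2/5],
b = (-122/15, -4/15, -118/35).
Solving gives a_0 = -99/35, a_1 = -2/5, a_2 = -26/7, so
  g(x) = -26*x^2/7 - 2*x/5 - 99/35.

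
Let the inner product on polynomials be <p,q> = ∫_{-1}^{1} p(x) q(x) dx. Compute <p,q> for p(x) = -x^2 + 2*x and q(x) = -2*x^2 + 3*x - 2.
<p,q> = 92/15

Expand the product: p(x)·q(x) = 2*x^4 - 7*x^3 + 8*x^2 - 4*x.
∫_{-1}^{1} of each monomial x^k gives [2/(k+1) if k even, 0 if k odd]. Integrating term-by-term (or equivalently evaluating the antiderivative F(x) = 2*x^5/5 - 7*x^4/4 + 8*x^3/3 - 2*x^2 at the endpoints):
  F(1) − F(−1) = -41/60 − (-409/60) = 92/15.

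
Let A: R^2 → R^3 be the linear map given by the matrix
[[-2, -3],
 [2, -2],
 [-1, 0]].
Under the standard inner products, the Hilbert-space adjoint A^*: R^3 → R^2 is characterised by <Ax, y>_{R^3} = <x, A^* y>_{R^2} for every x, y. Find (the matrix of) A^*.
A^* = A^T =
[[-2, 2, -1],
 [-3, -2, 0]]

For real matrices with standard dot products, the defining identity <Ax, y> = <x, A^* y> gives (Ax)^T y = x^T (A^*) y, i.e. x^T A^T y = x^T (A^*) y. Since this holds for all x, y, we must have A^* = A^T. Therefore
A^* =
[[-2, 2, -1],
 [-3, -2, 0]].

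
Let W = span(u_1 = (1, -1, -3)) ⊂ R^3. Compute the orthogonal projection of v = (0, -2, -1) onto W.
proj_W(v) = (5/11, -5/11, -15/11)

Set up U = [u_1 | ... | u_1] ∈ R^(3×1). The projector onto W = col(U) is P = U (U^T U)^(-1) U^T.
Compute U^T U =
  [11],
and U^T v = (5).
Solve U^T U · c = U^T v for the coefficients: c = (5/11). The projection is proj_W(v) = U c.
Check: (v - proj_W(v)) · u_1 = 0  (should be 0).
Result: proj_W(v) = (5/11, -5/11, -15/11).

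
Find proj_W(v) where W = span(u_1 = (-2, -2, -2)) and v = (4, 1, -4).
proj_W(v) = (1/3, 1/3, 1/3)

Set up U = [u_1 | ... | u_1] ∈ R^(3×1). The projector onto W = col(U) is P = U (U^T U)^(-1) U^T.
Compute U^T U =
  [12],
and U^T v = (-2).
Solve U^T U · c = U^T v for the coefficients: c = (-1/6). The projection is proj_W(v) = U c.
Check: (v - proj_W(v)) · u_1 = 0  (should be 0).
Result: proj_W(v) = (1/3, 1/3, 1/3).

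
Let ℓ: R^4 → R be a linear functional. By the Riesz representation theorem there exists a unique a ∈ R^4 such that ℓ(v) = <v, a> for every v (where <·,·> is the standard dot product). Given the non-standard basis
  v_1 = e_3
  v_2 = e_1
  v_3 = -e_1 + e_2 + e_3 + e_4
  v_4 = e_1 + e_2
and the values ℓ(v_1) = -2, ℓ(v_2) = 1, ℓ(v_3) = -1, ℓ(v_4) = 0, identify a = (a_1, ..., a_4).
a = (1, -1, -2, 3)

Write a = (a_1, ..., a_4) in the standard basis. For each basis vector v_i, ℓ(v_i) = <v_i, a> is a linear equation in the a_j's. Collect the n equations into a matrix system V a = ℓ, where row i of V is v_i (expressed in the standard basis). Since V is invertible (lower-triangular with 1s on the diagonal, up to permutation), solve by back-substitution:
  V =
[[0, 0, 1, 0],
 [1, 0, 0, 0],
 [-1, 1, 1, 1],
 [1, 1, 0, 0]]
  V a = (-2, 1, -1, 0)
Solving gives a = (1, -1, -2, 3).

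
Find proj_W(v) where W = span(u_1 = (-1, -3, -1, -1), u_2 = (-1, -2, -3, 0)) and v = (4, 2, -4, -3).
proj_W(v) = (1/17, 45/34, -38/17, 41/34)

Set up U = [u_1 | ... | u_2] ∈ R^(4×2). The projector onto W = col(U) is P = U (U^T U)^(-1) U^T.
Compute U^T U =
  [12, 10]
  [10, 14],
and U^T v = (-3, 4).
Solve U^T U · c = U^T v for the coefficients: c = (-41/34, 39/34). The projection is proj_W(v) = U c.
Check: (v - proj_W(v)) · u_1 = 0  (should be 0).
Check: (v - proj_W(v)) · u_2 = 0  (should be 0).
Result: proj_W(v) = (1/17, 45/34, -38/17, 41/34).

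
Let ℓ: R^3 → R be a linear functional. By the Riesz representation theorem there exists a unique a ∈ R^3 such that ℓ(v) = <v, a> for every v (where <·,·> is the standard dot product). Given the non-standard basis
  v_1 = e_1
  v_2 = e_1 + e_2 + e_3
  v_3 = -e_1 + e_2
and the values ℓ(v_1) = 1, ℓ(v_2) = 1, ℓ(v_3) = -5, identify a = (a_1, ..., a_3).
a = (1, -4, 4)

Write a = (a_1, ..., a_3) in the standard basis. For each basis vector v_i, ℓ(v_i) = <v_i, a> is a linear equation in the a_j's. Collect the n equations into a matrix system V a = ℓ, where row i of V is v_i (expressed in the standard basis). Since V is invertible (lower-triangular with 1s on the diagonal, up to permutation), solve by back-substitution:
  V =
[[1, 0, 0],
 [1, 1, 1],
 [-1, 1, 0]]
  V a = (1, 1, -5)
Solving gives a = (1, -4, 4).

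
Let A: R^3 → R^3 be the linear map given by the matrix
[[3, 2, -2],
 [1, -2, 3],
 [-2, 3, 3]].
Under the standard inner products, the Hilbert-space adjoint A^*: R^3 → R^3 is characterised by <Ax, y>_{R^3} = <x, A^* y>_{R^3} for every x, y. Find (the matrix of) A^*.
A^* = A^T =
[[3, 1, -2],
 [2, -2, 3],
 [-2, 3, 3]]

For real matrices with standard dot products, the defining identity <Ax, y> = <x, A^* y> gives (Ax)^T y = x^T (A^*) y, i.e. x^T A^T y = x^T (A^*) y. Since this holds for all x, y, we must have A^* = A^T. Therefore
A^* =
[[3, 1, -2],
 [2, -2, 3],
 [-2, 3, 3]].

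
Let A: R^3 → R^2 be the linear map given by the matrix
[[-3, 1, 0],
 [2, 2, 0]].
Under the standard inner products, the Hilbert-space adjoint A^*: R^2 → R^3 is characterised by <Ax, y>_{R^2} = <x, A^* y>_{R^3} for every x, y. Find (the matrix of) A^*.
A^* = A^T =
[[-3, 2],
 [1, 2],
 [0, 0]]

For real matrices with standard dot products, the defining identity <Ax, y> = <x, A^* y> gives (Ax)^T y = x^T (A^*) y, i.e. x^T A^T y = x^T (A^*) y. Since this holds for all x, y, we must have A^* = A^T. Therefore
A^* =
[[-3, 2],
 [1, 2],
 [0, 0]].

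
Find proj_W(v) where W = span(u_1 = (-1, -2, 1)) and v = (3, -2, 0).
proj_W(v) = (-1/6, -1/3, 1/6)

Set up U = [u_1 | ... | u_1] ∈ R^(3×1). The projector onto W = col(U) is P = U (U^T U)^(-1) U^T.
Compute U^T U =
  [6],
and U^T v = (1).
Solve U^T U · c = U^T v for the coefficients: c = (1/6). The projection is proj_W(v) = U c.
Check: (v - proj_W(v)) · u_1 = 0  (should be 0).
Result: proj_W(v) = (-1/6, -1/3, 1/6).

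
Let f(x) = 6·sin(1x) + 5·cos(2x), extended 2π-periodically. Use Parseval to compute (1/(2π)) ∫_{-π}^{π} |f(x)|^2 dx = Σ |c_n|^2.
Σ |c_n|^2 = 61/2

Expand |f|^2 and use orthogonality of {sin(nx), cos(mx)} on [-π, π]:
  ∫_{-π}^{π} sin(nx)^2 dx = π, ∫ cos(mx)^2 dx = π, and cross terms integrate to 0.
So ∫_{-π}^{π} f(x)^2 dx = 6^2 · π + 5^2 · π = (36 + 25)π.
Divide by 2π: (36 + 25)/2 = 61/2.
By Parseval, this equals Σ |c_n|^2.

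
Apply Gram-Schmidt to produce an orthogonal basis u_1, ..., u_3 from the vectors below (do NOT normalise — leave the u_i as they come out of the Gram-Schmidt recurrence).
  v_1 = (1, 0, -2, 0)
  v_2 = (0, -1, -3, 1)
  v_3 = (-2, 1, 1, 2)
Orthogonal basis:
  u_1 = (1, 0, -2, 0)
  u_2 = (-6/5, -1, -3/5, 1)
  u_3 = (-6/19, 33/19, -3/19, 24/19)

Apply the Gram-Schmidt recurrence
  u_1 = v_1
  u_i = v_i − Σ_{j<i} ((v_i · u_j) / (u_j · u_j)) · u_j.

Step by step this gives:
  u_1 = (1, 0, -2, 0)
  u_2 = (-6/5, -1, -3/5, 1)
  u_3 = (-6/19, 33/19, -3/19, 24/19)

Orthogonality check:
  u_2 · u_1 = 0 (should be 0)
  u_3 · u_1 = 0 (should be 0)
  u_3 · u_2 = 0 (should be 0)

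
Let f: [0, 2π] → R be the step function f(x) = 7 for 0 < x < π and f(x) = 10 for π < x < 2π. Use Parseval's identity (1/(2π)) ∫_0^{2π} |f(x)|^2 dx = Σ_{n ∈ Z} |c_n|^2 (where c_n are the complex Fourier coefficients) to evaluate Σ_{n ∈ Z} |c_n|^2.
Σ |c_n|^2 = 149/2

Parseval equates the L^2 energy of f (normalised by 1/(2π)) with the ℓ^2 sum of its Fourier coefficients: (1/(2π)) ∫_0^{2π} |f|^2 = Σ |c_n|^2.
Compute the left side: (1/(2π)) [∫_0^π 7^2 dx + ∫_π^{2π} 10^2 dx] = (1/(2π)) · (49π + 100π) = (49 + 100)/2 = 149/2.
So Σ_{n ∈ Z} |c_n|^2 = 149/2.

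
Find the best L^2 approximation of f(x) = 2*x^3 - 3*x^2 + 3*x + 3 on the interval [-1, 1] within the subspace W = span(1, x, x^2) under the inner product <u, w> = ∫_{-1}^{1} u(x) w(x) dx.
g(x) = -3*x^2 + 21*x/5 + 3

The best approximation g ∈ W is the orthogonal projection of f onto W. Writing g = a_0 + a_1 x + a_2 x^2, the coefficients solve the normal equations G · a = b where
  G_{ij} = <φ_i, φ_j> and b_i = <f, φ_i>, with φ_0 = 1, φ_1 = x, φ_2 = x^2.
G =
  [2, 0, 2/3]
  [0, 2/3, 0]
  [2/3, 0, 2/5],
b = (4, 14/5, 4/5).
Solving gives a_0 = 3, a_1 = 21/5, a_2 = -3, so
  g(x) = -3*x^2 + 21*x/5 + 3.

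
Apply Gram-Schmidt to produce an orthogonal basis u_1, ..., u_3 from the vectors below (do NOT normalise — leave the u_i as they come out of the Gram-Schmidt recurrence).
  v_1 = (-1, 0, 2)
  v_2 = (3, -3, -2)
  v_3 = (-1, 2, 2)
Orthogonal basis:
  u_1 = (-1, 0, 2)
  u_2 = (8/5, -3, 4/5)
  u_3 = (48/61, 32/61, 24/61)

Apply the Gram-Schmidt recurrence
  u_1 = v_1
  u_i = v_i − Σ_{j<i} ((v_i · u_j) / (u_j · u_j)) · u_j.

Step by step this gives:
  u_1 = (-1, 0, 2)
  u_2 = (8/5, -3, 4/5)
  u_3 = (48/61, 32/61, 24/61)

Orthogonality check:
  u_2 · u_1 = 0 (should be 0)
  u_3 · u_1 = 0 (should be 0)
  u_3 · u_2 = 0 (should be 0)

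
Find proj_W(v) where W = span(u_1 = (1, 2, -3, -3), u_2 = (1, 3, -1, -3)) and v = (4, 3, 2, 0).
proj_W(v) = (16/33, 91/33, 70/33, -16/11)

Set up U = [u_1 | ... | u_2] ∈ R^(4×2). The projector onto W = col(U) is P = U (U^T U)^(-1) U^T.
Compute U^T U =
  [23, 19]
  [19, 20],
and U^T v = (4, 11).
Solve U^T U · c = U^T v for the coefficients: c = (-43/33, 59/33). The projection is proj_W(v) = U c.
Check: (v - proj_W(v)) · u_1 = 0  (should be 0).
Check: (v - proj_W(v)) · u_2 = 0  (should be 0).
Result: proj_W(v) = (16/33, 91/33, 70/33, -16/11).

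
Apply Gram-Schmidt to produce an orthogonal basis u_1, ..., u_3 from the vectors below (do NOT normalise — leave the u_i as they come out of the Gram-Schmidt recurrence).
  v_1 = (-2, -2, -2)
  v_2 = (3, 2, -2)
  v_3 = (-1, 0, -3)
Orthogonal basis:
  u_1 = (-2, -2, -2)
  u_2 = (2, 1, -3)
  u_3 = (-2/3, 5/6, -1/6)

Apply the Gram-Schmidt recurrence
  u_1 = v_1
  u_i = v_i − Σ_{j<i} ((v_i · u_j) / (u_j · u_j)) · u_j.

Step by step this gives:
  u_1 = (-2, -2, -2)
  u_2 = (2, 1, -3)
  u_3 = (-2/3, 5/6, -1/6)

Orthogonality check:
  u_2 · u_1 = 0 (should be 0)
  u_3 · u_1 = 0 (should be 0)
  u_3 · u_2 = 0 (should be 0)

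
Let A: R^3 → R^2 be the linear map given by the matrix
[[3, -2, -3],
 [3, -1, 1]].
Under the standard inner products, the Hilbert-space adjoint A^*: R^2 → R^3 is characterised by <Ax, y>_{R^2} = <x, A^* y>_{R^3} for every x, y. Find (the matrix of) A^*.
A^* = A^T =
[[3, 3],
 [-2, -1],
 [-3, 1]]

For real matrices with standard dot products, the defining identity <Ax, y> = <x, A^* y> gives (Ax)^T y = x^T (A^*) y, i.e. x^T A^T y = x^T (A^*) y. Since this holds for all x, y, we must have A^* = A^T. Therefore
A^* =
[[3, 3],
 [-2, -1],
 [-3, 1]].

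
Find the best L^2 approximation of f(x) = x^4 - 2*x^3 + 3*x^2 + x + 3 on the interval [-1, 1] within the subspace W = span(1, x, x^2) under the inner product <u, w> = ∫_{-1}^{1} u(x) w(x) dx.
g(x) = 27*x^2/7 - x/5 + 102/35

The best approximation g ∈ W is the orthogonal projection of f onto W. Writing g = a_0 + a_1 x + a_2 x^2, the coefficients solve the normal equations G · a = b where
  G_{ij} = <φ_i, φ_j> and b_i = <f, φ_i>, with φ_0 = 1, φ_1 = x, φ_2 = x^2.
G =
  [2, 0, 2/3]
  [0, 2/3, 0]
  [2/3, 0, 2/5],
b = (42/5, -2/15, 122/35).
Solving gives a_0 = 102/35, a_1 = -1/5, a_2 = 27/7, so
  g(x) = 27*x^2/7 - x/5 + 102/35.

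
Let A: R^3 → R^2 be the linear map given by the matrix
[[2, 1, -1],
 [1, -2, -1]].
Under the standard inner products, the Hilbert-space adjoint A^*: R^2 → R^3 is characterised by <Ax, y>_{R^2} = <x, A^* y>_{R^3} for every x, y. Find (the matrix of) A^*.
A^* = A^T =
[[2, 1],
 [1, -2],
 [-1, -1]]

For real matrices with standard dot products, the defining identity <Ax, y> = <x, A^* y> gives (Ax)^T y = x^T (A^*) y, i.e. x^T A^T y = x^T (A^*) y. Since this holds for all x, y, we must have A^* = A^T. Therefore
A^* =
[[2, 1],
 [1, -2],
 [-1, -1]].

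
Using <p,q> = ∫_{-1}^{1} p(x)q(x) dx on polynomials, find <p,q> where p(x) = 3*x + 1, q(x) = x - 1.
<p,q> = 0

Expand the product: p(x)·q(x) = 3*x^2 - 2*x - 1.
∫_{-1}^{1} of each monomial x^k gives [2/(k+1) if k even, 0 if k odd]. Integrating term-by-term (or equivalently evaluating the antiderivative F(x) = x^3 - x^2 - x at the endpoints):
  F(1) − F(−1) = -1 − (-1) = 0.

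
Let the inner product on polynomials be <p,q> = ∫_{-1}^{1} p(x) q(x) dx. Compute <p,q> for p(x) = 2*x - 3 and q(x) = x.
<p,q> = 4/3

Expand the product: p(x)·q(x) = 2*x^2 - 3*x.
∫_{-1}^{1} of each monomial x^k gives [2/(k+1) if k even, 0 if k odd]. Integrating term-by-term (or equivalently evaluating the antiderivative F(x) = 2*x^3/3 - 3*x^2/2 at the endpoints):
  F(1) − F(−1) = -5/6 − (-13/6) = 4/3.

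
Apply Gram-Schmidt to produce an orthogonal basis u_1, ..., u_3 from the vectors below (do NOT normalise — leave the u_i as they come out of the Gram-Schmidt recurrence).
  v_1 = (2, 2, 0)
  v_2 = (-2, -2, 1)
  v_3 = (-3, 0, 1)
Orthogonal basis:
  u_1 = (2, 2, 0)
  u_2 = (0, 0, 1)
  u_3 = (-3/2, 3/2, 0)

Apply the Gram-Schmidt recurrence
  u_1 = v_1
  u_i = v_i − Σ_{j<i} ((v_i · u_j) / (u_j · u_j)) · u_j.

Step by step this gives:
  u_1 = (2, 2, 0)
  u_2 = (0, 0, 1)
  u_3 = (-3/2, 3/2, 0)

Orthogonality check:
  u_2 · u_1 = 0 (should be 0)
  u_3 · u_1 = 0 (should be 0)
  u_3 · u_2 = 0 (should be 0)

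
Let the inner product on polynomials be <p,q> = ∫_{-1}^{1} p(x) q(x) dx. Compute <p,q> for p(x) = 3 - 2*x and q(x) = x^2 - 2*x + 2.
<p,q> = 50/3

Expand the product: p(x)·q(x) = -2*x^3 + 7*x^2 - 10*x + 6.
∫_{-1}^{1} of each monomial x^k gives [2/(k+1) if k even, 0 if k odd]. Integrating term-by-term (or equivalently evaluating the antiderivative F(x) = -x^4/2 + 7*x^3/3 - 5*x^2 + 6*x at the endpoints):
  F(1) − F(−1) = 17/6 − (-83/6) = 50/3.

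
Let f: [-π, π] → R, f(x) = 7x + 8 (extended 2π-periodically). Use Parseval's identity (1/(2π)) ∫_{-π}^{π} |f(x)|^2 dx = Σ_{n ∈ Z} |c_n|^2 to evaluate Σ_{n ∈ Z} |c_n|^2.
Σ |c_n|^2 = 49π^2/3 + 64

Expand and integrate term by term over [-π, π]:
  ∫ (7x)^2 dx = 49·(2π^3/3); ∫ 2·7·(8)·x dx = 0 (odd integrand); ∫ 8^2 dx = 64·2π.
So (1/(2π)) ∫_{-π}^{π} (7x + 8)^2 dx = 49π^2/3 + 64 = 49π^2/3 + 64.
Parseval ⇒ Σ |c_n|^2 = 49π^2/3 + 64.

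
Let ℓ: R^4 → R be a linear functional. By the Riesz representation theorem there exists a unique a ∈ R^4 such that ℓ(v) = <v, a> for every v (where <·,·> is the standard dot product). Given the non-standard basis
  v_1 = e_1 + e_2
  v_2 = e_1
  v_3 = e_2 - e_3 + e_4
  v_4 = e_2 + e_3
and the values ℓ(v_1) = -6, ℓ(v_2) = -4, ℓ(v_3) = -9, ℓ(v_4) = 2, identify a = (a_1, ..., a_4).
a = (-4, -2, 4, -3)

Write a = (a_1, ..., a_4) in the standard basis. For each basis vector v_i, ℓ(v_i) = <v_i, a> is a linear equation in the a_j's. Collect the n equations into a matrix system V a = ℓ, where row i of V is v_i (expressed in the standard basis). Since V is invertible (lower-triangular with 1s on the diagonal, up to permutation), solve by back-substitution:
  V =
[[1, 1, 0, 0],
 [1, 0, 0, 0],
 [0, 1, -1, 1],
 [0, 1, 1, 0]]
  V a = (-6, -4, -9, 2)
Solving gives a = (-4, -2, 4, -3).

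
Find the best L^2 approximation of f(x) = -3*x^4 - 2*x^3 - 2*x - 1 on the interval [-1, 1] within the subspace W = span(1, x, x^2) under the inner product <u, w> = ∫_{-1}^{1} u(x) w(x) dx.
g(x) = -18*x^2/7 - 16*x/5 - 26/35

The best approximation g ∈ W is the orthogonal projection of f onto W. Writing g = a_0 + a_1 x + a_2 x^2, the coefficients solve the normal equations G · a = b where
  G_{ij} = <φ_i, φ_j> and b_i = <f, φ_i>, with φ_0 = 1, φ_1 = x, φ_2 = x^2.
G =
  [2, 0, 2/3]
  [0, 2/3, 0]
  [2/3, 0, 2/5],
b = (-16/5, -32/15, -32/21).
Solving gives a_0 = -26/35, a_1 = -16/5, a_2 = -18/7, so
  g(x) = -18*x^2/7 - 16*x/5 - 26/35.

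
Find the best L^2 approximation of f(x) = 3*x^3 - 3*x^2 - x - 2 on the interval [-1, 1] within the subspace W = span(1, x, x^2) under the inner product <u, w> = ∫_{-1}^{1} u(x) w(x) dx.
g(x) = -3*x^2 + 4*x/5 - 2

The best approximation g ∈ W is the orthogonal projection of f onto W. Writing g = a_0 + a_1 x + a_2 x^2, the coefficients solve the normal equations G · a = b where
  G_{ij} = <φ_i, φ_j> and b_i = <f, φ_i>, with φ_0 = 1, φ_1 = x, φ_2 = x^2.
G =
  [2, 0, 2/3]
  [0, 2/3, 0]
  [2/3, 0, 2/5],
b = (-6, 8/15, -38/15).
Solving gives a_0 = -2, a_1 = 4/5, a_2 = -3, so
  g(x) = -3*x^2 + 4*x/5 - 2.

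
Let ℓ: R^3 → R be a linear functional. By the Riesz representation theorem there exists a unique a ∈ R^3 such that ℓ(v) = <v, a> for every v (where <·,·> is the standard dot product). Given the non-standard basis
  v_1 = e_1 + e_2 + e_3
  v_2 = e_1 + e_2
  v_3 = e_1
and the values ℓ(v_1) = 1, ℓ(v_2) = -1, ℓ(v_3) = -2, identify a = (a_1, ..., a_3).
a = (-2, 1, 2)

Write a = (a_1, ..., a_3) in the standard basis. For each basis vector v_i, ℓ(v_i) = <v_i, a> is a linear equation in the a_j's. Collect the n equations into a matrix system V a = ℓ, where row i of V is v_i (expressed in the standard basis). Since V is invertible (lower-triangular with 1s on the diagonal, up to permutation), solve by back-substitution:
  V =
[[1, 1, 1],
 [1, 1, 0],
 [1, 0, 0]]
  V a = (1, -1, -2)
Solving gives a = (-2, 1, 2).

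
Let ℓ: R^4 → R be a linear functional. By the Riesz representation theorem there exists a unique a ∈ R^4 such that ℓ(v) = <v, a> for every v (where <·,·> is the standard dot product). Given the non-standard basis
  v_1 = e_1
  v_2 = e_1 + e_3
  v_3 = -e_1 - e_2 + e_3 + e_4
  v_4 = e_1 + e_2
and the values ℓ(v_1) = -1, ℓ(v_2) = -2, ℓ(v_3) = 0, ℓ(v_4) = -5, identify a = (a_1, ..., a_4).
a = (-1, -4, -1, -4)

Write a = (a_1, ..., a_4) in the standard basis. For each basis vector v_i, ℓ(v_i) = <v_i, a> is a linear equation in the a_j's. Collect the n equations into a matrix system V a = ℓ, where row i of V is v_i (expressed in the standard basis). Since V is invertible (lower-triangular with 1s on the diagonal, up to permutation), solve by back-substitution:
  V =
[[1, 0, 0, 0],
 [1, 0, 1, 0],
 [-1, -1, 1, 1],
 [1, 1, 0, 0]]
  V a = (-1, -2, 0, -5)
Solving gives a = (-1, -4, -1, -4).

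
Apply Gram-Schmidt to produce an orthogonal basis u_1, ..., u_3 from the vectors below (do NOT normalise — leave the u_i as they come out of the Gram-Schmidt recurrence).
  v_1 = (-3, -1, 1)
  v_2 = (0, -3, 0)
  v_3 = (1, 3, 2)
Orthogonal basis:
  u_1 = (-3, -1, 1)
  u_2 = (9/11, -30/11, -3/11)
  u_3 = (7/10, 0, 21/10)

Apply the Gram-Schmidt recurrence
  u_1 = v_1
  u_i = v_i − Σ_{j<i} ((v_i · u_j) / (u_j · u_j)) · u_j.

Step by step this gives:
  u_1 = (-3, -1, 1)
  u_2 = (9/11, -30/11, -3/11)
  u_3 = (7/10, 0, 21/10)

Orthogonality check:
  u_2 · u_1 = 0 (should be 0)
  u_3 · u_1 = 0 (should be 0)
  u_3 · u_2 = 0 (should be 0)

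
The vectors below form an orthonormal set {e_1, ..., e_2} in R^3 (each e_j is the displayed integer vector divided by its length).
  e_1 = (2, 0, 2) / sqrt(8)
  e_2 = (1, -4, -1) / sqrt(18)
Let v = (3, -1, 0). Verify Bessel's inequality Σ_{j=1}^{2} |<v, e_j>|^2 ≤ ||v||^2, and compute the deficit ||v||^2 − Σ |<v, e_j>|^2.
Σ |<v, e_j>|^2 = 65/9; ||v||^2 = 10; deficit = 25/9

Write each e_j = u_j / sqrt(<u_j, u_j>) where u_j is the displayed integer vector. Then <v, e_j> = <v, u_j> / sqrt(<u_j, u_j>), so |<v, e_j>|^2 = <v, u_j>^2 / <u_j, u_j>.
Coefficients: <v, e_1> = 6/sqrt(8), <v, e_2> = 7/sqrt(18).
Square and sum: Σ |<v, e_j>|^2 = 65/9.
Compute ||v||^2 = v·v = 10.
Deficit = 10 − 65/9 = 25/9 ≥ 0, confirming Bessel's inequality. (The deficit equals ||v − Σ <v,e_j> e_j||^2, the squared distance from v to span{e_j}.)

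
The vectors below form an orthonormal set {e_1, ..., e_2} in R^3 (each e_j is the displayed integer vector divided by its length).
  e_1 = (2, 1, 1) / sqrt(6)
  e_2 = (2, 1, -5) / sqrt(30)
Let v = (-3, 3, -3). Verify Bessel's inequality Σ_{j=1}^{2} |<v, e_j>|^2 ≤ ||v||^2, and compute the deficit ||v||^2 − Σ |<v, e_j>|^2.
Σ |<v, e_j>|^2 = 54/5; ||v||^2 = 27; deficit = 81/5

Write each e_j = u_j / sqrt(<u_j, u_j>) where u_j is the displayed integer vector. Then <v, e_j> = <v, u_j> / sqrt(<u_j, u_j>), so |<v, e_j>|^2 = <v, u_j>^2 / <u_j, u_j>.
Coefficients: <v, e_1> = -6/sqrt(6), <v, e_2> = 12/sqrt(30).
Square and sum: Σ |<v, e_j>|^2 = 54/5.
Compute ||v||^2 = v·v = 27.
Deficit = 27 − 54/5 = 81/5 ≥ 0, confirming Bessel's inequality. (The deficit equals ||v − Σ <v,e_j> e_j||^2, the squared distance from v to span{e_j}.)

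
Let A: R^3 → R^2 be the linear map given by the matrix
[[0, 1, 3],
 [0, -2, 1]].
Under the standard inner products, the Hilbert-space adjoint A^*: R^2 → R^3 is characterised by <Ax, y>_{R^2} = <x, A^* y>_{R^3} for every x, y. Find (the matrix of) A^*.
A^* = A^T =
[[0, 0],
 [1, -2],
 [3, 1]]

For real matrices with standard dot products, the defining identity <Ax, y> = <x, A^* y> gives (Ax)^T y = x^T (A^*) y, i.e. x^T A^T y = x^T (A^*) y. Since this holds for all x, y, we must have A^* = A^T. Therefore
A^* =
[[0, 0],
 [1, -2],
 [3, 1]].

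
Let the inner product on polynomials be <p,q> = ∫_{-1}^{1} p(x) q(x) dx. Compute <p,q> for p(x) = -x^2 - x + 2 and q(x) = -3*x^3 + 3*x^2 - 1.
<p,q> = 2/3

Expand the product: p(x)·q(x) = 3*x^5 - 9*x^3 + 7*x^2 + x - 2.
∫_{-1}^{1} of each monomial x^k gives [2/(k+1) if k even, 0 if k odd]. Integrating term-by-term (or equivalently evaluating the antiderivative F(x) = x^6/2 - 9*x^4/4 + 7*x^3/3 + x^2/2 - 2*x at the endpoints):
  F(1) − F(−1) = -11/12 − (-19/12) = 2/3.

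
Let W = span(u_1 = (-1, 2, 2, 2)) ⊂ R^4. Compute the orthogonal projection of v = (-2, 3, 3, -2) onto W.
proj_W(v) = (-10/13, 20/13, 20/13, 20/13)

Set up U = [u_1 | ... | u_1] ∈ R^(4×1). The projector onto W = col(U) is P = U (U^T U)^(-1) U^T.
Compute U^T U =
  [13],
and U^T v = (10).
Solve U^T U · c = U^T v for the coefficients: c = (10/13). The projection is proj_W(v) = U c.
Check: (v - proj_W(v)) · u_1 = 0  (should be 0).
Result: proj_W(v) = (-10/13, 20/13, 20/13, 20/13).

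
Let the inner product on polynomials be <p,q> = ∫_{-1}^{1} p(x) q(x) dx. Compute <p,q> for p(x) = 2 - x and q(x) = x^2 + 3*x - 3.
<p,q> = -38/3

Expand the product: p(x)·q(x) = -x^3 - x^2 + 9*x - 6.
∫_{-1}^{1} of each monomial x^k gives [2/(k+1) if k even, 0 if k odd]. Integrating term-by-term (or equivalently evaluating the antiderivative F(x) = -x^4/4 - x^3/3 + 9*x^2/2 - 6*x at the endpoints):
  F(1) − F(−1) = -25/12 − (127/12) = -38/3.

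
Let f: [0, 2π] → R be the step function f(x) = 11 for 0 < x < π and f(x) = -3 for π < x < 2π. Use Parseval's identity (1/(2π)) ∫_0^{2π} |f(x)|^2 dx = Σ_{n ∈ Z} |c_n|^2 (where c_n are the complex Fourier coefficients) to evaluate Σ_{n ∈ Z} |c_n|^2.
Σ |c_n|^2 = 65

Parseval equates the L^2 energy of f (normalised by 1/(2π)) with the ℓ^2 sum of its Fourier coefficients: (1/(2π)) ∫_0^{2π} |f|^2 = Σ |c_n|^2.
Compute the left side: (1/(2π)) [∫_0^π 11^2 dx + ∫_π^{2π} (-3)^2 dx] = (1/(2π)) · (121π + 9π) = (121 + 9)/2 = 65.
So Σ_{n ∈ Z} |c_n|^2 = 65.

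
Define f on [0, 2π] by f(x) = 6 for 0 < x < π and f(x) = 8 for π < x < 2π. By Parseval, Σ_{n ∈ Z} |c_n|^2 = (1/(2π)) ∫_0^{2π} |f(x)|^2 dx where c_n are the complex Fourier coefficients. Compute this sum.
Σ |c_n|^2 = 50

Parseval equates the L^2 energy of f (normalised by 1/(2π)) with the ℓ^2 sum of its Fourier coefficients: (1/(2π)) ∫_0^{2π} |f|^2 = Σ |c_n|^2.
Compute the left side: (1/(2π)) [∫_0^π 6^2 dx + ∫_π^{2π} 8^2 dx] = (1/(2π)) · (36π + 64π) = (36 + 64)/2 = 50.
So Σ_{n ∈ Z} |c_n|^2 = 50.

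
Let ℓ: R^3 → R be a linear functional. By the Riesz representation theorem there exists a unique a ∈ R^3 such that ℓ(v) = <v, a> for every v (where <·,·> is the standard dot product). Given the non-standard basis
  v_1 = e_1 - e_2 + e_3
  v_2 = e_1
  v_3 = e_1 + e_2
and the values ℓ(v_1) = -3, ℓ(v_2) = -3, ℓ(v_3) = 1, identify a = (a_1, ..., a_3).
a = (-3, 4, 4)

Write a = (a_1, ..., a_3) in the standard basis. For each basis vector v_i, ℓ(v_i) = <v_i, a> is a linear equation in the a_j's. Collect the n equations into a matrix system V a = ℓ, where row i of V is v_i (expressed in the standard basis). Since V is invertible (lower-triangular with 1s on the diagonal, up to permutation), solve by back-substitution:
  V =
[[1, -1, 1],
 [1, 0, 0],
 [1, 1, 0]]
  V a = (-3, -3, 1)
Solving gives a = (-3, 4, 4).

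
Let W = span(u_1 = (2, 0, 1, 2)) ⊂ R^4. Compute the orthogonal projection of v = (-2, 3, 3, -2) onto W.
proj_W(v) = (-10/9, 0, -5/9, -10/9)

Set up U = [u_1 | ... | u_1] ∈ R^(4×1). The projector onto W = col(U) is P = U (U^T U)^(-1) U^T.
Compute U^T U =
  [9],
and U^T v = (-5).
Solve U^T U · c = U^T v for the coefficients: c = (-5/9). The projection is proj_W(v) = U c.
Check: (v - proj_W(v)) · u_1 = 0  (should be 0).
Result: proj_W(v) = (-10/9, 0, -5/9, -10/9).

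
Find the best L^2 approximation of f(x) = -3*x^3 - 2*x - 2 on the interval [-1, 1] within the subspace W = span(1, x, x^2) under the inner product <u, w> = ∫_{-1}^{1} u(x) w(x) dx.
g(x) = -19*x/5 - 2

The best approximation g ∈ W is the orthogonal projection of f onto W. Writing g = a_0 + a_1 x + a_2 x^2, the coefficients solve the normal equations G · a = b where
  G_{ij} = <φ_i, φ_j> and b_i = <f, φ_i>, with φ_0 = 1, φ_1 = x, φ_2 = x^2.
G =
  [2, 0, 2/3]
  [0, 2/3, 0]
  [2/3, 0, 2/5],
b = (-4, -38/15, -4/3).
Solving gives a_0 = -2, a_1 = -19/5, a_2 = 0, so
  g(x) = -19*x/5 - 2.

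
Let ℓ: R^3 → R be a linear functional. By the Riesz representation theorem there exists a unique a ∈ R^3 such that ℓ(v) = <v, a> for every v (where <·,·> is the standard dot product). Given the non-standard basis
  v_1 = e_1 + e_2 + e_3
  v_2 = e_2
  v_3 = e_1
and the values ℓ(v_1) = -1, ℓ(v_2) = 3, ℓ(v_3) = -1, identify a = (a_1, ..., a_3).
a = (-1, 3, -3)

Write a = (a_1, ..., a_3) in the standard basis. For each basis vector v_i, ℓ(v_i) = <v_i, a> is a linear equation in the a_j's. Collect the n equations into a matrix system V a = ℓ, where row i of V is v_i (expressed in the standard basis). Since V is invertible (lower-triangular with 1s on the diagonal, up to permutation), solve by back-substitution:
  V =
[[1, 1, 1],
 [0, 1, 0],
 [1, 0, 0]]
  V a = (-1, 3, -1)
Solving gives a = (-1, 3, -3).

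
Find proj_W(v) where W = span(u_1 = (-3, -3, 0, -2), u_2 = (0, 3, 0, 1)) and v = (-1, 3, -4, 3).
proj_W(v) = (-4/11, 40/11, 0, 12/11)

Set up U = [u_1 | ... | u_2] ∈ R^(4×2). The projector onto W = col(U) is P = U (U^T U)^(-1) U^T.
Compute U^T U =
  [22, -11]
  [-11, 10],
and U^T v = (-12, 12).
Solve U^T U · c = U^T v for the coefficients: c = (4/33, 4/3). The projection is proj_W(v) = U c.
Check: (v - proj_W(v)) · u_1 = 0  (should be 0).
Check: (v - proj_W(v)) · u_2 = 0  (should be 0).
Result: proj_W(v) = (-4/11, 40/11, 0, 12/11).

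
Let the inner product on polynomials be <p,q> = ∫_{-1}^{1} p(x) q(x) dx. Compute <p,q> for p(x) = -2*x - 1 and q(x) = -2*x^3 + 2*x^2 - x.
<p,q> = 8/5

Expand the product: p(x)·q(x) = 4*x^4 - 2*x^3 + x.
∫_{-1}^{1} of each monomial x^k gives [2/(k+1) if k even, 0 if k odd]. Integrating term-by-term (or equivalently evaluating the antiderivative F(x) = 4*x^5/5 - x^4/2 + x^2/2 at the endpoints):
  F(1) − F(−1) = 4/5 − (-4/5) = 8/5.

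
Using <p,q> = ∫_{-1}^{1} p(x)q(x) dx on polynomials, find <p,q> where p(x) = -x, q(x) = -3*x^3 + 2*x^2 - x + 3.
<p,q> = 28/15

Expand the product: p(x)·q(x) = 3*x^4 - 2*x^3 + x^2 - 3*x.
∫_{-1}^{1} of each monomial x^k gives [2/(k+1) if k even, 0 if k odd]. Integrating term-by-term (or equivalently evaluating the antiderivative F(x) = 3*x^5/5 - x^4/2 + x^3/3 - 3*x^2/2 at the endpoints):
  F(1) − F(−1) = -16/15 − (-44/15) = 28/15.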